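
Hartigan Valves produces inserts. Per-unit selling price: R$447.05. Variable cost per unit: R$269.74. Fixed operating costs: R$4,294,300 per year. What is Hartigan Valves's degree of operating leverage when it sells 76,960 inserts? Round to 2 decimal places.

1.46

At 76,960 units, contribution = 76,960 × R$177.31 = R$13,645,777.60.
Operating income = contribution − fixed costs = R$13,645,777.60 − R$4,294,300 = R$9,351,477.60.
DOL = contribution ÷ EBIT = R$13,645,777.60 ÷ R$9,351,477.60 = 1.4592.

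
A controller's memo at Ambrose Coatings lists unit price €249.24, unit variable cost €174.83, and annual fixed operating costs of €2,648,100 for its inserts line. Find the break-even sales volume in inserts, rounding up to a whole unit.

Each unit contributes €249.24 − €174.83 = €74.41.
Units to break even: €2,648,100 ÷ €74.41 = 35,587.96, rounded up to 35,588.

35,588 inserts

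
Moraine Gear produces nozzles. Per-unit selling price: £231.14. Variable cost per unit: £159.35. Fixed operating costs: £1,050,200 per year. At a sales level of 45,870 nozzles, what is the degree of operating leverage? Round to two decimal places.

1.47

Contribution at this volume is 45,870 × £71.79 = £3,293,007.30.
Operating income = contribution − fixed costs = £3,293,007.30 − £1,050,200 = £2,242,807.30.
Degree of operating leverage = £3,293,007.30 / £2,242,807.30 = 1.4683.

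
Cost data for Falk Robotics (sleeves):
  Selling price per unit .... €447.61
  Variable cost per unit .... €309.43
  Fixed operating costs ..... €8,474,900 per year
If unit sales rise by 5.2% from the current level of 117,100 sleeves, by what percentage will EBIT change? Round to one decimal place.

Total contribution margin = 117,100 × €138.18 = €16,180,878.00.
Operating income = contribution − fixed costs = €16,180,878.00 − €8,474,900 = €7,705,978.00.
Degree of operating leverage = €16,180,878.00 / €7,705,978.00 = 2.0998.
So EBIT moves 2.0998 × (+5.2%) = +10.9%.

+10.9%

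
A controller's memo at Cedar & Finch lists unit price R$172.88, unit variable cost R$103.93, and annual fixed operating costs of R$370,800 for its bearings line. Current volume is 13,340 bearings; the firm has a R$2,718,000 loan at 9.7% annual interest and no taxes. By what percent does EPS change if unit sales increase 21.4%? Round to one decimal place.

Contribution at this volume is 13,340 × R$68.95 = R$919,793.00.
EBIT = R$919,793.00 − R$370,800 = R$548,993.00.
Interest = R$263,646.00, so EBIT − I = R$285,347.00.
DCL = total CM / (EBIT − I) = R$919,793.00 / R$285,347.00 = 3.2234.
%ΔEPS = DCL × %ΔSales = 3.2234 × +21.4% = +69.0%.

+69.0%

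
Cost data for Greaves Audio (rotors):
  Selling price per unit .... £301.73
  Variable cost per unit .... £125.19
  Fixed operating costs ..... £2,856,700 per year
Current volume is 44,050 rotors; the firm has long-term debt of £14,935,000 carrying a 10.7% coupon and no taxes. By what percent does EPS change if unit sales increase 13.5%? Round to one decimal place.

Total contribution margin = 44,050 × £176.54 = £7,776,587.00.
Operating income = contribution − fixed costs = £7,776,587.00 − £2,856,700 = £4,919,887.00.
After interest of £1,598,045.00, pre-tax earnings = £3,321,842.00.
DCL = total CM / (EBIT − I) = £7,776,587.00 / £3,321,842.00 = 2.3410.
EPS therefore changes by 2.3410 × (+13.5%) = +31.6%.

+31.6%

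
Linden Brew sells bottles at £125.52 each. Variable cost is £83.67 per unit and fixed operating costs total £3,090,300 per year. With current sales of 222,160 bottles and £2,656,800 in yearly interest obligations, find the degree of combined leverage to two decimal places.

2.62

At 222,160 units, contribution = 222,160 × £41.85 = £9,297,396.00.
Operating income = contribution − fixed costs = £9,297,396.00 − £3,090,300 = £6,207,096.00. Interest = £2,656,800.00, so EBIT − I = £3,550,296.00.
Degree of total leverage = total CM / (EBIT − interest) = £9,297,396.00 / £3,550,296.00 = 2.6188.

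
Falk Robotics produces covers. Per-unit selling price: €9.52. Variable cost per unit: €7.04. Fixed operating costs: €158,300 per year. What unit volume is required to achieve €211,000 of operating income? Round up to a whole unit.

Each unit contributes €9.52 − €7.04 = €2.48.
Required volume = (fixed costs + target profit) ÷ CM = (€158,300 + €211,000) ÷ €2.48 = 148,911.29, so 148,912 covers.

148,912 covers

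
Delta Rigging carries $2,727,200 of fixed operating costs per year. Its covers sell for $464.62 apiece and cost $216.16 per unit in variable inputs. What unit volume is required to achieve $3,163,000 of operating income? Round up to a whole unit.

Contribution margin per unit = $464.62 − $216.16 = $248.46.
Need Q such that Q × $248.46 − $2,727,200 = $3,163,000, i.e. Q = $5,890,200 / $248.46 = 23,706.83 → 23,707.

23,707 covers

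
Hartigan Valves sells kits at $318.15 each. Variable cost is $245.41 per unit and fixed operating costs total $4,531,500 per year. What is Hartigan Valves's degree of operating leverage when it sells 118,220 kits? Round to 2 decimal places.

2.11

Contribution at this volume is 118,220 × $72.74 = $8,599,322.80.
Subtracting fixed costs: EBIT = $8,599,322.80 − $4,531,500 = $4,067,822.80.
DOL = contribution ÷ EBIT = $8,599,322.80 ÷ $4,067,822.80 = 2.1140.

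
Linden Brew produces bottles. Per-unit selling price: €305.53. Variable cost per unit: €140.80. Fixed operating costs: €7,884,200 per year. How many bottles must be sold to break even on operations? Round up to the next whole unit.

47,862 bottles

Unit CM = price − variable cost = €305.53 − €140.80 = €164.73.
Break-even volume = fixed costs ÷ CM per unit = €7,884,200 ÷ €164.73 = 47,861.35, so 47,862 bottles.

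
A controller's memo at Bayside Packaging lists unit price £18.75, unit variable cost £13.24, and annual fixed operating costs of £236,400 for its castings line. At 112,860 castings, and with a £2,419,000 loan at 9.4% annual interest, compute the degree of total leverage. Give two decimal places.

3.93

Contribution at this volume is 112,860 × £5.51 = £621,858.60.
Operating income = contribution − fixed costs = £621,858.60 − £236,400 = £385,458.60. Interest = £227,386.00, so EBIT − I = £158,072.60.
Degree of total leverage = total CM / (EBIT − interest) = £621,858.60 / £158,072.60 = 3.9340.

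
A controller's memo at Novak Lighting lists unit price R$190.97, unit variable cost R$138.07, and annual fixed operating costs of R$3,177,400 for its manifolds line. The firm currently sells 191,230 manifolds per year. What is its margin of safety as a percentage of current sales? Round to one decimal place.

68.6%

Each unit contributes R$190.97 − R$138.07 = R$52.90. Break-even units = R$3,177,400 ÷ R$52.90 = 60,064.27; break-even revenue = 60,064.27 × R$190.97 = R$11,470,474.06.
Current sales = 191,230 × R$190.97 = R$36,519,193.10.
Margin of safety = (R$36,519,193.10 − R$11,470,474.06) ÷ R$36,519,193.10 = 68.6%.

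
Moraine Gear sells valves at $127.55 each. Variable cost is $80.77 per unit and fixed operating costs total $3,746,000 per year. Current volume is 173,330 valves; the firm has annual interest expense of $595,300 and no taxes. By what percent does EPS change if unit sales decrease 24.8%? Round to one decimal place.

-53.4%

Contribution at this volume is 173,330 × $46.78 = $8,108,377.40.
Operating income = contribution − fixed costs = $8,108,377.40 − $3,746,000 = $4,362,377.40.
Interest = $595,300.00, so EBIT − I = $3,767,077.40.
Degree of combined leverage = contribution ÷ (EBIT − I) = $8,108,377.40 ÷ $3,767,077.40 = 2.1524.
EPS therefore changes by 2.1524 × (-24.8%) = -53.4%.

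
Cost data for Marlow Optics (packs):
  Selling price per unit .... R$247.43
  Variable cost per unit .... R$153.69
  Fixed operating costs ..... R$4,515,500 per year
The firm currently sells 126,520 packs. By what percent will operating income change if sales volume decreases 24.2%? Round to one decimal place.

-39.1%

At 126,520 units, contribution = 126,520 × R$93.74 = R$11,859,984.80.
Operating income = contribution − fixed costs = R$11,859,984.80 − R$4,515,500 = R$7,344,484.80.
Degree of operating leverage = R$11,859,984.80 / R$7,344,484.80 = 1.6148.
Operating income changes by 1.6148 × -24.2% = -39.1%.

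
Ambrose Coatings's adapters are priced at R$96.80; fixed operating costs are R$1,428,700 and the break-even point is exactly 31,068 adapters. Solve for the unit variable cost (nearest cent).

R$50.81

Contribution per unit must be FC / Q = R$1,428,700 / 31,068 = R$45.9862.
Variable cost per unit = R$96.80 − R$45.9862 = R$50.81.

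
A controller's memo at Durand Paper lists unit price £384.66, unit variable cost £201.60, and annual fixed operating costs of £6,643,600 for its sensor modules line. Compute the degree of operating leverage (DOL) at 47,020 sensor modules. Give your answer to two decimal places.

4.38

Total contribution margin = 47,020 × £183.06 = £8,607,481.20.
Subtracting fixed costs: EBIT = £8,607,481.20 − £6,643,600 = £1,963,881.20.
So DOL = total CM / EBIT = £8,607,481.20 / £1,963,881.20 = 4.3829.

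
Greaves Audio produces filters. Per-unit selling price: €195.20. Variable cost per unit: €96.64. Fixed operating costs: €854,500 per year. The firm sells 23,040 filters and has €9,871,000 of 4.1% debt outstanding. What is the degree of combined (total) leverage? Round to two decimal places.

2.24

At 23,040 units, contribution = 23,040 × €98.56 = €2,270,822.40.
EBIT = €2,270,822.40 − €854,500 = €1,416,322.40. Interest = €404,711.00.
DOL = €2,270,822.40 ÷ €1,416,322.40 = 1.6033; DFL = €1,416,322.40 ÷ €1,011,611.40 = 1.4001.
Combined leverage = 1.6033 × 1.4001 = 2.2448.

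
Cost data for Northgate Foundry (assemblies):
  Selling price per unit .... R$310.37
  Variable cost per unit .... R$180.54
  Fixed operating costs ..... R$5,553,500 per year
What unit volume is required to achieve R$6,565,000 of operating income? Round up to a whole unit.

93,342 assemblies

Each unit contributes R$310.37 − R$180.54 = R$129.83.
Need Q such that Q × R$129.83 − R$5,553,500 = R$6,565,000, i.e. Q = R$12,118,500 / R$129.83 = 93,341.29 → 93,342.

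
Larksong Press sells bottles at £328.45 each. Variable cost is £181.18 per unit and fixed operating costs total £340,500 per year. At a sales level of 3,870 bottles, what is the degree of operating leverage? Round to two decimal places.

Total contribution margin = 3,870 × £147.27 = £569,934.90.
Operating income = contribution − fixed costs = £569,934.90 − £340,500 = £229,434.90.
DOL = contribution ÷ EBIT = £569,934.90 ÷ £229,434.90 = 2.4841.

2.48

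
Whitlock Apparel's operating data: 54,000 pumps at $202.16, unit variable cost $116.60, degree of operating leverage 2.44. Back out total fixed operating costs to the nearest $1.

Total contribution margin = 54,000 × $85.56 = $4,620,240.00.
DOL = contribution / EBIT, so EBIT = $4,620,240.00 / 2.44 = $1,893,540.98.
And FC = contribution − EBIT = $4,620,240.00 − $1,893,540.98 = $2,726,699.

$2,726,699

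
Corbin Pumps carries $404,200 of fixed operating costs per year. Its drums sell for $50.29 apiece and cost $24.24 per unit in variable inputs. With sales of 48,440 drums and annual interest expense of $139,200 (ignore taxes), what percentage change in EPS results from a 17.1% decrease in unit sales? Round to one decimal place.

-30.0%

Total contribution margin = 48,440 × $26.05 = $1,261,862.00.
EBIT = $1,261,862.00 − $404,200 = $857,662.00.
Interest = $139,200.00, so EBIT − I = $718,462.00.
DCL = total CM / (EBIT − I) = $1,261,862.00 / $718,462.00 = 1.7563.
%ΔEPS = DCL × %ΔSales = 1.7563 × -17.1% = -30.0%.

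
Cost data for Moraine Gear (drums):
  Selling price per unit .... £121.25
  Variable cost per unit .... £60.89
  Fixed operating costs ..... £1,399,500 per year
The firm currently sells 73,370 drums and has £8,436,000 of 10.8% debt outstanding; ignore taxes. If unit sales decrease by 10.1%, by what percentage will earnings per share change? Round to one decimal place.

-21.1%

At 73,370 units, contribution = 73,370 × £60.36 = £4,428,613.20.
EBIT = £4,428,613.20 − £1,399,500 = £3,029,113.20.
Interest = £911,088.00, so EBIT − I = £2,118,025.20.
DCL = total CM / (EBIT − I) = £4,428,613.20 / £2,118,025.20 = 2.0909.
%ΔEPS = DCL × %ΔSales = 2.0909 × -10.1% = -21.1%.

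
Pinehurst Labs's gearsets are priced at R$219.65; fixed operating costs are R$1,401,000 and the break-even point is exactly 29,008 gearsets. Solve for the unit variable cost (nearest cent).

R$171.35

At break-even, FC = Q × (P − VC), so P − VC = R$1,401,000 ÷ 29,008 = R$48.2970.
Variable cost per unit = R$219.65 − R$48.2970 = R$171.35.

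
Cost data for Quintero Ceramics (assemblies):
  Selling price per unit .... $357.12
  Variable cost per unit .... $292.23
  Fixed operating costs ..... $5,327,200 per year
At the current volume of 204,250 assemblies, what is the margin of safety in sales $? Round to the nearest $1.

Unit CM = price − variable cost = $357.12 − $292.23 = $64.89. Break-even units = $5,327,200 ÷ $64.89 = 82,095.85; break-even revenue = 82,095.85 × $357.12 = $29,318,071.57.
Actual sales revenue = 204,250 × $357.12 = $72,941,760.00.
Margin of safety = $72,941,760.00 − $29,318,071.57 = $43,623,688.

$43,623,688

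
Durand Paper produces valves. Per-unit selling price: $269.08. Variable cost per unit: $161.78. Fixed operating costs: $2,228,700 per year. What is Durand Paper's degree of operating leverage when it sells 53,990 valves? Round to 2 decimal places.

1.63

At 53,990 units, contribution = 53,990 × $107.30 = $5,793,127.00.
EBIT = $5,793,127.00 − $2,228,700 = $3,564,427.00.
DOL = contribution ÷ EBIT = $5,793,127.00 ÷ $3,564,427.00 = 1.6253.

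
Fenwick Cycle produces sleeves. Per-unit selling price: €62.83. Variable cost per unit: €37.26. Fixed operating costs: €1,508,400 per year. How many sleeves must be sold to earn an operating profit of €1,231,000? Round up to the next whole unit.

107,134 sleeves

Contribution margin per unit = €62.83 − €37.26 = €25.57.
Units = (FC + target) / CM = (€1,508,400 + €1,231,000) / €25.57 = 107,133.36, so 107,134 sleeves.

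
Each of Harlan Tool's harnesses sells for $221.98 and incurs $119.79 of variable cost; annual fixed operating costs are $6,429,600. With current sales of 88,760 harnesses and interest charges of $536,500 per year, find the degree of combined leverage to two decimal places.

At 88,760 units, contribution = 88,760 × $102.19 = $9,070,384.40.
EBIT = $9,070,384.40 − $6,429,600 = $2,640,784.40. Interest = $536,500.00, so EBIT − I = $2,104,284.40.
Degree of total leverage = total CM / (EBIT − interest) = $9,070,384.40 / $2,104,284.40 = 4.3104.

4.31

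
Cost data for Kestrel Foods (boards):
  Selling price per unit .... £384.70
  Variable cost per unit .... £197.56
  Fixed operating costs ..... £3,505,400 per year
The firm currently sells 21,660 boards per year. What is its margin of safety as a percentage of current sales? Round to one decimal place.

Unit CM = price − variable cost = £384.70 − £197.56 = £187.14. Break-even units = £3,505,400 ÷ £187.14 = 18,731.43; break-even revenue = 18,731.43 × £384.70 = £7,205,981.51.
Current sales = 21,660 × £384.70 = £8,332,602.00.
Margin of safety = (£8,332,602.00 − £7,205,981.51) ÷ £8,332,602.00 = 13.5%.

13.5%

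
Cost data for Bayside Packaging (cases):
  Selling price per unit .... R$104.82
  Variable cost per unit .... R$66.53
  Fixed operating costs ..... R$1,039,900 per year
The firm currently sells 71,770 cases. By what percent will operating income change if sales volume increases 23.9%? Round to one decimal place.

At 71,770 units, contribution = 71,770 × R$38.29 = R$2,748,073.30.
Subtracting fixed costs: EBIT = R$2,748,073.30 − R$1,039,900 = R$1,708,173.30.
So DOL = total CM / EBIT = R$2,748,073.30 / R$1,708,173.30 = 1.6088.
Operating income changes by 1.6088 × +23.9% = +38.4%.

+38.4%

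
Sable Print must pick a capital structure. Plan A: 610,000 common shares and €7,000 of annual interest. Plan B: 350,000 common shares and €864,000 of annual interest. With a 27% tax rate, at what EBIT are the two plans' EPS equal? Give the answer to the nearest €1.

At indifference, (EBIT − 7,000)(1 − t)/610,000 = (EBIT − 864,000)(1 − t)/350,000.
The (1 − t) factor cancels: (EBIT − 7,000) × 350,000 = (EBIT − 864,000) × 610,000.
Solving, EBIT = (864,000·610,000 − 7,000·350,000) / (610,000 − 350,000) = 524,590,000,000 / 260,000 = 2,017,653.85.

€2,017,654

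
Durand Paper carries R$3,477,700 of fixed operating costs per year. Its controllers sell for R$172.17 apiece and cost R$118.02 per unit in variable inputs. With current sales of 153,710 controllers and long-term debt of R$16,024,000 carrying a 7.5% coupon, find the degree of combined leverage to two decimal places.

2.28

Contribution at this volume is 153,710 × R$54.15 = R$8,323,396.50.
EBIT = R$8,323,396.50 − R$3,477,700 = R$4,845,696.50. Interest = R$1,201,800.00, so EBIT − I = R$3,643,896.50.
Degree of total leverage = total CM / (EBIT − interest) = R$8,323,396.50 / R$3,643,896.50 = 2.2842.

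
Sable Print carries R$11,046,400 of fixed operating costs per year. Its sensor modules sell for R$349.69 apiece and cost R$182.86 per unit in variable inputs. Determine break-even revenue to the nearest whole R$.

Contribution margin per unit = R$349.69 − R$182.86 = R$166.83, a CM ratio of R$166.83 ÷ R$349.69 = 0.4771.
Break-even sales = FC ÷ CM ratio = R$11,046,400 × R$349.69 / R$166.83 = R$23,154,203.

R$23,154,203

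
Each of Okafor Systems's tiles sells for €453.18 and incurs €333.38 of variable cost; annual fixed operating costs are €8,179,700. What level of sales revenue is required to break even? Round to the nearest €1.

€30,942,207

Contribution margin per unit = €453.18 − €333.38 = €119.80, a CM ratio of €119.80 ÷ €453.18 = 0.2644.
Break-even revenue = fixed costs × price ÷ CM = €8,179,700 × €453.18 ÷ €119.80 = €30,942,207.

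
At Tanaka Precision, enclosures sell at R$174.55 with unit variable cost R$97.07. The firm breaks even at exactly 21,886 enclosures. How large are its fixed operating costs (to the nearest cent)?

Contribution margin per unit = R$174.55 − R$97.07 = R$77.48.
Fixed costs = break-even units × CM = 21,886 × R$77.48 = R$1,695,727.28.

R$1,695,727.28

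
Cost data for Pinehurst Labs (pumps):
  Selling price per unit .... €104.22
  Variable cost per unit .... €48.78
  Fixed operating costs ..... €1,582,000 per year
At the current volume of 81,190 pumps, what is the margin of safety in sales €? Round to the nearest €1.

€5,487,667

Contribution margin per unit = €104.22 − €48.78 = €55.44. Break-even units = €1,582,000 ÷ €55.44 = 28,535.35; break-even revenue = 28,535.35 × €104.22 = €2,973,954.55.
Actual sales revenue = 81,190 × €104.22 = €8,461,621.80.
Margin of safety = €8,461,621.80 − €2,973,954.55 = €5,487,667.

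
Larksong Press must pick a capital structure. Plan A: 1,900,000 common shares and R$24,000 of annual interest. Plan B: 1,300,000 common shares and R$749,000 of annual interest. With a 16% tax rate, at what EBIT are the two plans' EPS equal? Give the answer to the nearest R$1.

At indifference, (EBIT − 24,000)(1 − t)/1,900,000 = (EBIT − 749,000)(1 − t)/1,300,000.
The (1 − t) factor cancels: (EBIT − 24,000) × 1,300,000 = (EBIT − 749,000) × 1,900,000.
Solving, EBIT = (749,000·1,900,000 − 24,000·1,300,000) / (1,900,000 − 1,300,000) = 1,391,900,000,000 / 600,000 = 2,319,833.33.

R$2,319,833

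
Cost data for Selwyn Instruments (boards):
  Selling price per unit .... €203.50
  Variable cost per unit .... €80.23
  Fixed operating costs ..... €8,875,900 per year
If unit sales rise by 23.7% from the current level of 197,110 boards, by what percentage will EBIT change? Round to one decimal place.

At 197,110 units, contribution = 197,110 × €123.27 = €24,297,749.70.
Subtracting fixed costs: EBIT = €24,297,749.70 − €8,875,900 = €15,421,849.70.
DOL = contribution ÷ EBIT = €24,297,749.70 ÷ €15,421,849.70 = 1.5755.
So EBIT moves 1.5755 × (+23.7%) = +37.3%.

+37.3%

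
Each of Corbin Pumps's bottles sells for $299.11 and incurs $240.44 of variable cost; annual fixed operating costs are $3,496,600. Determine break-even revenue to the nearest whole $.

$17,826,283

Contribution margin per unit = $299.11 − $240.44 = $58.67, a CM ratio of $58.67 ÷ $299.11 = 0.1961.
Break-even sales = FC ÷ CM ratio = $3,496,600 × $299.11 / $58.67 = $17,826,283.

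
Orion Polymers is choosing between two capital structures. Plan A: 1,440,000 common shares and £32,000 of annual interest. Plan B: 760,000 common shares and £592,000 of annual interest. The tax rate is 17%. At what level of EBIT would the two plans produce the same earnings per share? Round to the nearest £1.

£1,217,882

Set EPS_A = EPS_B: (EBIT − £32,000)(1 − 0.17) ÷ 1,440,000 = (EBIT − £592,000)(1 − 0.17) ÷ 760,000.
Cancelling (1 − t) and cross-multiplying: 760,000·(EBIT − 32,000) = 1,440,000·(EBIT − 592,000).
EBIT × (1,440,000 − 760,000) = 592,000 × 1,440,000 − 32,000 × 760,000 = 828,160,000,000, so EBIT = 828,160,000,000 ÷ 680,000 = 1,217,882.35.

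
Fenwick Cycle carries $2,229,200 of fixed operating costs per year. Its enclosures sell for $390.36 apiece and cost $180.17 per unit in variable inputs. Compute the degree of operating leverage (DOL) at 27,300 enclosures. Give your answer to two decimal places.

1.64

Total contribution margin = 27,300 × $210.19 = $5,738,187.00.
Operating income = contribution − fixed costs = $5,738,187.00 − $2,229,200 = $3,508,987.00.
So DOL = total CM / EBIT = $5,738,187.00 / $3,508,987.00 = 1.6353.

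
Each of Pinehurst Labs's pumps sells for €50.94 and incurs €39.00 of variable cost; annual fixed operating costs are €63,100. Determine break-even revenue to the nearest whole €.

€269,206

Contribution margin per unit = €50.94 − €39.00 = €11.94, a CM ratio of €11.94 ÷ €50.94 = 0.2344.
Break-even revenue = fixed costs × price ÷ CM = €63,100 × €50.94 ÷ €11.94 = €269,206.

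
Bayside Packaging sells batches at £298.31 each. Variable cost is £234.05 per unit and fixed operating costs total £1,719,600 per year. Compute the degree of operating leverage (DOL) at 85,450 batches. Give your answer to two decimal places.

Contribution at this volume is 85,450 × £64.26 = £5,491,017.00.
EBIT = £5,491,017.00 − £1,719,600 = £3,771,417.00.
DOL = contribution ÷ EBIT = £5,491,017.00 ÷ £3,771,417.00 = 1.4560.

1.46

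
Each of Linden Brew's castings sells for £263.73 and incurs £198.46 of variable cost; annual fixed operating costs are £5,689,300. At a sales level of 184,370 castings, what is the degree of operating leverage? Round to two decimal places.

Total contribution margin = 184,370 × £65.27 = £12,033,829.90.
Subtracting fixed costs: EBIT = £12,033,829.90 − £5,689,300 = £6,344,529.90.
So DOL = total CM / EBIT = £12,033,829.90 / £6,344,529.90 = 1.8967.

1.90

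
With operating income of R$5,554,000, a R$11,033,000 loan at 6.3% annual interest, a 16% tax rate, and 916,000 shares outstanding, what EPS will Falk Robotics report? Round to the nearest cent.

Pre-tax income = R$5,554,000 − R$695,079.00 = R$4,858,921.00.
Net income = R$4,858,921.00 × (1 − 0.16) = R$4,081,493.64.
Per share: R$4,081,493.64 / 916,000 shares = R$4.46.

R$4.46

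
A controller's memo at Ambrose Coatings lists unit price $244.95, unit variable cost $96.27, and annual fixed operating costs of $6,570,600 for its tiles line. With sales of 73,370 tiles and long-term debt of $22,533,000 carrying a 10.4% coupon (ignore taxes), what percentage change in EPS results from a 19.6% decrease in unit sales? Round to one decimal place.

At 73,370 units, contribution = 73,370 × $148.68 = $10,908,651.60.
EBIT = $10,908,651.60 − $6,570,600 = $4,338,051.60.
After interest of $2,343,432.00, pre-tax earnings = $1,994,619.60.
DCL = total CM / (EBIT − I) = $10,908,651.60 / $1,994,619.60 = 5.4690.
EPS therefore changes by 5.4690 × (-19.6%) = -107.2%.

-107.2%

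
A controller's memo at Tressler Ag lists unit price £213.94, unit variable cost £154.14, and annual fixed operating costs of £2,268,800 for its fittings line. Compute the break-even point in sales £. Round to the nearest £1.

£8,116,841

CM per unit = £213.94 − £154.14 = £59.80; CM ratio = £59.80 / £213.94 = 0.2795.
Break-even revenue = fixed costs × price ÷ CM = £2,268,800 × £213.94 ÷ £59.80 = £8,116,841.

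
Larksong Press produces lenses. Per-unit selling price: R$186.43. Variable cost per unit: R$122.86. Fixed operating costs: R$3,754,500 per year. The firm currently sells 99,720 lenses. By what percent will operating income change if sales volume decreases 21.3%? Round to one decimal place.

At 99,720 units, contribution = 99,720 × R$63.57 = R$6,339,200.40.
Operating income = contribution − fixed costs = R$6,339,200.40 − R$3,754,500 = R$2,584,700.40.
So DOL = total CM / EBIT = R$6,339,200.40 / R$2,584,700.40 = 2.4526.
Operating income changes by 2.4526 × -21.3% = -52.2%.

-52.2%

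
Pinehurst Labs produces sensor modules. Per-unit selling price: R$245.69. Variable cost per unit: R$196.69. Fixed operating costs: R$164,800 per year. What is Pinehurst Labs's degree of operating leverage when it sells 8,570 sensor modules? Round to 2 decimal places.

Contribution at this volume is 8,570 × R$49.00 = R$419,930.00.
Subtracting fixed costs: EBIT = R$419,930.00 − R$164,800 = R$255,130.00.
DOL = contribution ÷ EBIT = R$419,930.00 ÷ R$255,130.00 = 1.6459.

1.65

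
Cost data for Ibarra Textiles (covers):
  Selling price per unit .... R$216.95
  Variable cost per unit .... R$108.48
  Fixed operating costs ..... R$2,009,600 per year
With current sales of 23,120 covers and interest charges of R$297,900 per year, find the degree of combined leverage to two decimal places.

At 23,120 units, contribution = 23,120 × R$108.47 = R$2,507,826.40.
Operating income = contribution − fixed costs = R$2,507,826.40 − R$2,009,600 = R$498,226.40. Interest = R$297,900.00.
DOL = R$2,507,826.40 ÷ R$498,226.40 = 5.0335; DFL = R$498,226.40 ÷ R$200,326.40 = 2.4871.
Combined leverage = 5.0335 × 2.4871 = 12.5188.

12.52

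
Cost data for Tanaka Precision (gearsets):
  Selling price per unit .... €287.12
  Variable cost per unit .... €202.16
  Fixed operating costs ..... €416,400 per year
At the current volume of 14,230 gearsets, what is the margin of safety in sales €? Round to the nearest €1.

Contribution margin per unit = €287.12 − €202.16 = €84.96. Break-even units = €416,400 ÷ €84.96 = 4,901.13; break-even revenue = 4,901.13 × €287.12 = €1,407,212.43.
Current sales = 14,230 × €287.12 = €4,085,717.60.
Margin of safety = €4,085,717.60 − €1,407,212.43 = €2,678,505.

€2,678,505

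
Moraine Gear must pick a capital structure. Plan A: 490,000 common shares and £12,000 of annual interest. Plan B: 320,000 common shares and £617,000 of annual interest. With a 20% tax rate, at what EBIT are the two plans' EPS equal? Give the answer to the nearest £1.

£1,755,824

At indifference, (EBIT − 12,000)(1 − t)/490,000 = (EBIT − 617,000)(1 − t)/320,000.
The (1 − t) factor cancels: (EBIT − 12,000) × 320,000 = (EBIT − 617,000) × 490,000.
EBIT × (490,000 − 320,000) = 617,000 × 490,000 − 12,000 × 320,000 = 298,490,000,000, so EBIT = 298,490,000,000 ÷ 170,000 = 1,755,823.53.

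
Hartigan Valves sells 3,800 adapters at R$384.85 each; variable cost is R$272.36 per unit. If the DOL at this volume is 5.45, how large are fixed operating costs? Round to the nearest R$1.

Total contribution margin = 3,800 × R$112.49 = R$427,462.00.
DOL = contribution / EBIT, so EBIT = R$427,462.00 / 5.45 = R$78,433.39.
Fixed costs = CM − EBIT = R$427,462.00 − R$78,433.39 = R$349,029.

R$349,029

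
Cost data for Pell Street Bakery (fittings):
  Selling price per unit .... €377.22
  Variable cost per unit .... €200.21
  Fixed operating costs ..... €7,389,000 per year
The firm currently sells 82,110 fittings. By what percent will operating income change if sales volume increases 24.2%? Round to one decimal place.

+49.2%

At 82,110 units, contribution = 82,110 × €177.01 = €14,534,291.10.
Operating income = contribution − fixed costs = €14,534,291.10 − €7,389,000 = €7,145,291.10.
So DOL = total CM / EBIT = €14,534,291.10 / €7,145,291.10 = 2.0341.
Operating income changes by 2.0341 × +24.2% = +49.2%.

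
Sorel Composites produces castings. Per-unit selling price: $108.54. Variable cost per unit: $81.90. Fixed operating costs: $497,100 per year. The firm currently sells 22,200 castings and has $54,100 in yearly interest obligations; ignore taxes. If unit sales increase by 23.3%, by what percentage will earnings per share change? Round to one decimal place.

+342.7%

Total contribution margin = 22,200 × $26.64 = $591,408.00.
Subtracting fixed costs: EBIT = $591,408.00 − $497,100 = $94,308.00.
Interest = $54,100.00, so EBIT − I = $40,208.00.
DCL = total CM / (EBIT − I) = $591,408.00 / $40,208.00 = 14.7087.
EPS therefore changes by 14.7087 × (+23.3%) = +342.7%.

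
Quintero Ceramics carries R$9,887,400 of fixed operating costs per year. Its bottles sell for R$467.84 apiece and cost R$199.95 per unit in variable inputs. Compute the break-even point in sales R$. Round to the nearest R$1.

R$17,267,241

Contribution margin per unit = R$467.84 − R$199.95 = R$267.89, a CM ratio of R$267.89 ÷ R$467.84 = 0.5726.
Break-even revenue = fixed costs × price ÷ CM = R$9,887,400 × R$467.84 ÷ R$267.89 = R$17,267,241.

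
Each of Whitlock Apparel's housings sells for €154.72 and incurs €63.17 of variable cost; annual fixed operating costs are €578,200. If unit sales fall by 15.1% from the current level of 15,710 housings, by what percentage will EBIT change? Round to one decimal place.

-25.3%

Total contribution margin = 15,710 × €91.55 = €1,438,250.50.
Operating income = contribution − fixed costs = €1,438,250.50 − €578,200 = €860,050.50.
DOL = contribution ÷ EBIT = €1,438,250.50 ÷ €860,050.50 = 1.6723.
Operating income changes by 1.6723 × -15.1% = -25.3%.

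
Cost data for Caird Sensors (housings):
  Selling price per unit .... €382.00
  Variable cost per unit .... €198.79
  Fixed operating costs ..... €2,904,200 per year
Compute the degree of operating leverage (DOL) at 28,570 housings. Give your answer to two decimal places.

2.25

Total contribution margin = 28,570 × €183.21 = €5,234,309.70.
EBIT = €5,234,309.70 − €2,904,200 = €2,330,109.70.
DOL = contribution ÷ EBIT = €5,234,309.70 ÷ €2,330,109.70 = 2.2464.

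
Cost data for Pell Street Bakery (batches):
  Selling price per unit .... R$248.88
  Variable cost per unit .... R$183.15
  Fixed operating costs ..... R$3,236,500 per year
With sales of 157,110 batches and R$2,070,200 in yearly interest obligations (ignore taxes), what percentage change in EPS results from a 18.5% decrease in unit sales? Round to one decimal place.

At 157,110 units, contribution = 157,110 × R$65.73 = R$10,326,840.30.
Operating income = contribution − fixed costs = R$10,326,840.30 − R$3,236,500 = R$7,090,340.30.
After interest of R$2,070,200.00, pre-tax earnings = R$5,020,140.30.
DCL = total CM / (EBIT − I) = R$10,326,840.30 / R$5,020,140.30 = 2.0571.
EPS therefore changes by 2.0571 × (-18.5%) = -38.1%.

-38.1%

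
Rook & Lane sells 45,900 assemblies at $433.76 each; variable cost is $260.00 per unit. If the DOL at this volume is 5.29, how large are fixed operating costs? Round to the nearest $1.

$6,467,912

At 45,900 units, contribution = 45,900 × $173.76 = $7,975,584.00.
DOL = contribution / EBIT, so EBIT = $7,975,584.00 / 5.29 = $1,507,671.83.
Fixed costs = CM − EBIT = $7,975,584.00 − $1,507,671.83 = $6,467,912.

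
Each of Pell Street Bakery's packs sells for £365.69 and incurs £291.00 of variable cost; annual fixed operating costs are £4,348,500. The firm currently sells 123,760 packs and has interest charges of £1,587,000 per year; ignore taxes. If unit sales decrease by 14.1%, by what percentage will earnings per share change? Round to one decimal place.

-39.4%

Contribution at this volume is 123,760 × £74.69 = £9,243,634.40.
Subtracting fixed costs: EBIT = £9,243,634.40 − £4,348,500 = £4,895,134.40.
Interest = £1,587,000.00, so EBIT − I = £3,308,134.40.
DCL = total CM / (EBIT − I) = £9,243,634.40 / £3,308,134.40 = 2.7942.
%ΔEPS = DCL × %ΔSales = 2.7942 × -14.1% = -39.4%.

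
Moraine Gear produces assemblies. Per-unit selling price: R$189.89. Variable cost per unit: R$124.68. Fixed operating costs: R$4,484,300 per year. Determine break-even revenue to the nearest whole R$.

R$13,058,177

Contribution margin per unit = R$189.89 − R$124.68 = R$65.21, a CM ratio of R$65.21 ÷ R$189.89 = 0.3434.
Break-even revenue = fixed costs × price ÷ CM = R$4,484,300 × R$189.89 ÷ R$65.21 = R$13,058,177.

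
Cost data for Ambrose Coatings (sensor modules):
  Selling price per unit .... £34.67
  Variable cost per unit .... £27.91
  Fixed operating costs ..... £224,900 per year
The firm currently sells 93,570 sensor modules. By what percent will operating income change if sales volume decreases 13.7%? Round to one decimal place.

-21.3%

At 93,570 units, contribution = 93,570 × £6.76 = £632,533.20.
Subtracting fixed costs: EBIT = £632,533.20 − £224,900 = £407,633.20.
DOL = contribution ÷ EBIT = £632,533.20 ÷ £407,633.20 = 1.5517.
Operating income changes by 1.5517 × -13.7% = -21.3%.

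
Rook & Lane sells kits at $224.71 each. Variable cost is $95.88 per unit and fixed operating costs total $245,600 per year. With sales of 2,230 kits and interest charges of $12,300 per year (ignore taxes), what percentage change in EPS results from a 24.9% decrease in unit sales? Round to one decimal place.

-243.4%

Total contribution margin = 2,230 × $128.83 = $287,290.90.
EBIT = $287,290.90 − $245,600 = $41,690.90.
After interest of $12,300.00, pre-tax earnings = $29,390.90.
DCL = total CM / (EBIT − I) = $287,290.90 / $29,390.90 = 9.7748.
EPS therefore changes by 9.7748 × (-24.9%) = -243.4%.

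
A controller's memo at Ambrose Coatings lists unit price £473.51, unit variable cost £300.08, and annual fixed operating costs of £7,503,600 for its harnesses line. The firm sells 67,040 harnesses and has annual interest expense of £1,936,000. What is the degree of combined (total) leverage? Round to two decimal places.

At 67,040 units, contribution = 67,040 × £173.43 = £11,626,747.20.
Subtracting fixed costs: EBIT = £11,626,747.20 − £7,503,600 = £4,123,147.20. Interest = £1,936,000.00.
DOL = £11,626,747.20 ÷ £4,123,147.20 = 2.8199; DFL = £4,123,147.20 ÷ £2,187,147.20 = 1.8852.
Combined leverage = 2.8199 × 1.8852 = 5.3161.

5.32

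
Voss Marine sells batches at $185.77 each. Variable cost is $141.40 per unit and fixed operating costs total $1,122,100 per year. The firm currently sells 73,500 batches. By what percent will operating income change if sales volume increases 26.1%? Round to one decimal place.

Total contribution margin = 73,500 × $44.37 = $3,261,195.00.
Subtracting fixed costs: EBIT = $3,261,195.00 − $1,122,100 = $2,139,095.00.
Degree of operating leverage = $3,261,195.00 / $2,139,095.00 = 1.5246.
Operating income changes by 1.5246 × +26.1% = +39.8%.

+39.8%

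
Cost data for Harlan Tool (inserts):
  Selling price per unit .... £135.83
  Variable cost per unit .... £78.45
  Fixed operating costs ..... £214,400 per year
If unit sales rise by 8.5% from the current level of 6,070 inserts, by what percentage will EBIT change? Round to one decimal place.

Total contribution margin = 6,070 × £57.38 = £348,296.60.
Subtracting fixed costs: EBIT = £348,296.60 − £214,400 = £133,896.60.
DOL = contribution ÷ EBIT = £348,296.60 ÷ £133,896.60 = 2.6012.
%ΔEBIT = DOL × %ΔSales = 2.6012 × +8.5% = +22.1%.

+22.1%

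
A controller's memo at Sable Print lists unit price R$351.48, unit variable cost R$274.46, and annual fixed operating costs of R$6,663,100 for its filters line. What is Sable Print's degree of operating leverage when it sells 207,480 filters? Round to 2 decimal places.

Contribution at this volume is 207,480 × R$77.02 = R$15,980,109.60.
Operating income = contribution − fixed costs = R$15,980,109.60 − R$6,663,100 = R$9,317,009.60.
Degree of operating leverage = R$15,980,109.60 / R$9,317,009.60 = 1.7152.

1.72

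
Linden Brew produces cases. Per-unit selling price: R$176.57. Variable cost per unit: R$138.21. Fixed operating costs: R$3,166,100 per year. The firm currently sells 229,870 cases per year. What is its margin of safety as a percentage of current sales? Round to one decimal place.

64.1%

Each unit contributes R$176.57 − R$138.21 = R$38.36. Break-even units = R$3,166,100 ÷ R$38.36 = 82,536.50; break-even revenue = 82,536.50 × R$176.57 = R$14,573,469.16.
Current sales = 229,870 × R$176.57 = R$40,588,145.90.
Margin of safety = (R$40,588,145.90 − R$14,573,469.16) ÷ R$40,588,145.90 = 64.1%.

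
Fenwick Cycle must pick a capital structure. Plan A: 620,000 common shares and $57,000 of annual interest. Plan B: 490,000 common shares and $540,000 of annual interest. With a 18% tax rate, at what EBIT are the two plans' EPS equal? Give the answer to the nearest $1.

$2,360,538

At indifference, (EBIT − 57,000)(1 − t)/620,000 = (EBIT − 540,000)(1 − t)/490,000.
Cancelling (1 − t) and cross-multiplying: 490,000·(EBIT − 57,000) = 620,000·(EBIT − 540,000).
Solving, EBIT = (540,000·620,000 − 57,000·490,000) / (620,000 − 490,000) = 306,870,000,000 / 130,000 = 2,360,538.46.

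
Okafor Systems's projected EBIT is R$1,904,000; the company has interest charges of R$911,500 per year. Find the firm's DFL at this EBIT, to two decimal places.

Annual interest charges come to R$911,500.00.
Degree of financial leverage = EBIT / (EBIT − interest) = R$1,904,000 / R$992,500.00 = 1.9184.

1.92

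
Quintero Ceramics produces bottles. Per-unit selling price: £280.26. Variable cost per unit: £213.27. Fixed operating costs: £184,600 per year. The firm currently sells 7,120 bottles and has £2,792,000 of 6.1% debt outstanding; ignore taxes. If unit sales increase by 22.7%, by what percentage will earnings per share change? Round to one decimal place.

+88.7%

Total contribution margin = 7,120 × £66.99 = £476,968.80.
Operating income = contribution − fixed costs = £476,968.80 − £184,600 = £292,368.80.
Interest = £170,312.00, so EBIT − I = £122,056.80.
Degree of combined leverage = contribution ÷ (EBIT − I) = £476,968.80 ÷ £122,056.80 = 3.9078.
%ΔEPS = DCL × %ΔSales = 3.9078 × +22.7% = +88.7%.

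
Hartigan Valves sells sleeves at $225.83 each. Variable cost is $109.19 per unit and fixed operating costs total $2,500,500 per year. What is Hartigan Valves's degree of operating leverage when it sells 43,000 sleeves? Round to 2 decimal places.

Total contribution margin = 43,000 × $116.64 = $5,015,520.00.
Operating income = contribution − fixed costs = $5,015,520.00 − $2,500,500 = $2,515,020.00.
Degree of operating leverage = $5,015,520.00 / $2,515,020.00 = 1.9942.

1.99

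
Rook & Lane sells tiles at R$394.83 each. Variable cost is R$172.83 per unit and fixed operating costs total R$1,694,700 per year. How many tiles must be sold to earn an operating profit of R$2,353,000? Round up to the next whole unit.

Contribution margin per unit = R$394.83 − R$172.83 = R$222.00.
Need Q such that Q × R$222.00 − R$1,694,700 = R$2,353,000, i.e. Q = R$4,047,700 / R$222.00 = 18,232.88 → 18,233.

18,233 tiles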